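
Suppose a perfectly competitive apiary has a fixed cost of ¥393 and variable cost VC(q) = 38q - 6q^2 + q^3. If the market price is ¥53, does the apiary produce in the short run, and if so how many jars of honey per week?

Strip out fixed cost: VC = 38q - 6q^2 + q^3. Then AVC = 38 - 6q + q^2 and MC = 38 - 12q + 3q^2.
AVC hits its minimum where MC = AVC, at q = 3, giving min AVC = 38 - 6·3 + 3^2 = ¥29.
Since P = ¥53 ≥ min AVC = ¥29, price covers variable cost and the firm should produce.
P = MC gives -15 - 12q + 3q^2 = 0, with roots -1 and 5. Take the larger (rising MC): q* = 5.
Check: AVC at q = 5 is ¥33 ≤ P, so revenue covers variable cost.
Profit = P·q − TC = 53·5 − 558 = -¥293, a loss, but smaller than the ¥393 fixed cost the firm would lose by shutting down.

Produce at q = 5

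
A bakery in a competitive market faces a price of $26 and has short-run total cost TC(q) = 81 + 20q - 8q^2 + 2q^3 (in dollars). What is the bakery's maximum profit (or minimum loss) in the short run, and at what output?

AVC = 20 - 8q + 2q^2; min AVC = $12 at q = 2. Since P = $26 ≥ min AVC, the firm produces.
With MC = 20 - 16q + 6q^2, P = MC on the upward-sloping part at q* = 3.
TR = 26·3 = 78. TC = 81 + 42 = 123. Profit = 78 − 123 = -$45.
By producing, the firm covers all variable cost plus $36 of fixed cost; shutting down would lose the full $81.

Profit = -$45 at q = 3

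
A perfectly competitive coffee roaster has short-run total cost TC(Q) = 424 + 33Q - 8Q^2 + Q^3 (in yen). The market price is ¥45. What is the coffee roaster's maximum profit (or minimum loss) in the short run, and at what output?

Profit = -¥280 at Q = 6

AVC = 33 - 8Q + Q^2; min AVC = ¥17 at Q = 4. Since P = ¥45 ≥ min AVC, the firm produces.
MC = 33 - 16Q + 3Q^2. Setting P = MC and taking the root on the rising branch gives Q* = 6.
TR = 45·6 = 270. TC = 424 + 126 = 550. Profit = 270 − 550 = -¥280.
That loss of ¥280 beats the ¥424 the firm would lose by shutting down; producing recovers ¥144 of fixed cost.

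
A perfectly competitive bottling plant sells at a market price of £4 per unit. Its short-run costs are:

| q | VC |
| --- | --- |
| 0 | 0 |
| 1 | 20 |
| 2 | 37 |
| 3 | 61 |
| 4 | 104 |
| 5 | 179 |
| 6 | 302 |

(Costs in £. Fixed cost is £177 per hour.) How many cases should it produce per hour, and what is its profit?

q = 0 (shut down); profit = -£177

Compute π = P·q − TC at each output: q=0: -177; q=1: -193; q=2: -206; q=3: -226; q=4: -265; q=5: -336; q=6: -455.
Profit is highest at q = 0. Equivalently, the lowest AVC in the table is 37/2 ≈ £18.50 at q = 2, and P = £4 falls below it — price never covers variable cost, so the firm shuts down and loses only its fixed cost.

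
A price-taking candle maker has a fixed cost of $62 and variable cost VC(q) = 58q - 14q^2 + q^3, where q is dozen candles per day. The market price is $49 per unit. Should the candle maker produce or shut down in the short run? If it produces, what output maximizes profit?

Variable cost is VC = 58q - 14q^2 + q^3, so AVC = VC/q = 58 - 14q + q^2 and MC = dTC/dq = 58 - 28q + 3q^2.
AVC hits its minimum where MC = AVC, at q = 7, giving min AVC = 58 - 14·7 + 7^2 = $9.
Because $49 ≥ $9, revenue can cover variable cost; the firm operates.
P = MC gives 9 - 28q + 3q^2 = 0, with roots 1/3 and 9. Take the larger (rising MC): q* = 9.
Check: AVC at q = 9 is $13 ≤ P, so revenue covers variable cost.
Profit = P·q − TC = 49·9 − 179 = $262.

Produce at q = 9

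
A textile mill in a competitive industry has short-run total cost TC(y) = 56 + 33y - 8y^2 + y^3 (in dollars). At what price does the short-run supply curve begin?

The shutdown price is the minimum of AVC. VC = 33y - 8y^2 + y^3, so AVC = 33 - 8y + y^2.
At the minimum of AVC, MC = AVC. MC = 33 - 16y + 3y^2; setting MC = AVC gives 2y^2 - 8y = 0, so y = 4. min AVC = 17.
The firm shuts down for any P below $17.

$17 per unit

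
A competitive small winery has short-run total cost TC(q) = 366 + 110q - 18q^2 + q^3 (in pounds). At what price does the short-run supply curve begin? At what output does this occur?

The firm shuts down when price falls below the minimum of average variable cost. AVC = VC/q = 110 - 18q + q^2.
At the minimum of AVC, MC = AVC. MC = 110 - 36q + 3q^2; setting MC = AVC gives 2q^2 - 18q = 0, so q = 9. min AVC = 29.
The firm shuts down for any P below £29.

£29 per unit, at q = 9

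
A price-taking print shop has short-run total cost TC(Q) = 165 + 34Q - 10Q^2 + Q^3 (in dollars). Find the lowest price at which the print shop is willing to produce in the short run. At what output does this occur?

Short-run supply begins at min AVC. From VC = 34Q - 10Q^2 + Q^3, AVC = 34 - 10Q + Q^2.
At the minimum of AVC, MC = AVC. MC = 34 - 20Q + 3Q^2; setting MC = AVC gives 2Q^2 - 10Q = 0, so Q = 5. min AVC = 9.
For P < $9 the firm produces nothing.

$9 per unit, at Q = 5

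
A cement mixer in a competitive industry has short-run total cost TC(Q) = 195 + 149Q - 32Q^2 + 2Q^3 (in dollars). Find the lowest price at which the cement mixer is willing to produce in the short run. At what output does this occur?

$21 per unit, at Q = 8

The shutdown price is the minimum of AVC. VC = 149Q - 32Q^2 + 2Q^3, so AVC = 149 - 32Q + 2Q^2.
At the minimum of AVC, MC = AVC. MC = 149 - 64Q + 6Q^2; setting MC = AVC gives 4Q^2 - 32Q = 0, so Q = 8. min AVC = 21.
So the shutdown price is $21.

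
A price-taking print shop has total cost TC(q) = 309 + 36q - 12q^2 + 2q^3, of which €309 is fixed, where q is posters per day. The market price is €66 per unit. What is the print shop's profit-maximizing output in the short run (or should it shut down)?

Strip out fixed cost: VC = 36q - 12q^2 + 2q^3. Then AVC = 36 - 12q + 2q^2 and MC = 36 - 24q + 6q^2.
The AVC parabola has its vertex at q = 12/4 = 3, where AVC = 36 - 12·3 + 2·3^2 = €18.
Since P = €66 ≥ min AVC = €18, price covers variable cost and the firm should produce.
Set P = MC: 66 = 36 - 24q + 6q^2 → -30 - 24q + 6q^2 = 0. The roots are q = -1 and q = 5; the profit-maximizing output is on the rising part of MC, so q* = 5.
Check: AVC at q = 5 is €26 ≤ P, so revenue covers variable cost.
Profit = P·q − TC = 66·5 − 439 = -€109, a loss, but smaller than the €309 fixed cost the firm would lose by shutting down.

Produce at q = 5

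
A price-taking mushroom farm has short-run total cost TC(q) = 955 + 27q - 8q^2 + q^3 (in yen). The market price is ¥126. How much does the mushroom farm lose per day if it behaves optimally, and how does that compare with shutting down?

Profit = -¥145 at q = 9

AVC = 27 - 8q + q^2 has its minimum ¥11 at q = 4; price ¥126 clears that bar, so the firm operates.
MC = 27 - 16q + 3q^2. Setting P = MC and taking the root on the rising branch gives q* = 9.
TR = 126·9 = 1134. TC = 955 + 324 = 1279. Profit = 1134 − 1279 = -¥145.
Shutting down would mean losing the fixed cost of ¥955, so operating at a loss of ¥145 is better by ¥810.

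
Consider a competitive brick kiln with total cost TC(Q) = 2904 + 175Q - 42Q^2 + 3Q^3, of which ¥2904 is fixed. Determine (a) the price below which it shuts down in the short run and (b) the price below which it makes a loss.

Shutdown price = ¥28; break-even price = ¥340

Shutdown price = min AVC. AVC = 175 - 42Q + 3Q^2, with vertex at Q = 7 and minimum ¥28.
ATC = 2904/Q + 175 - 42Q + 3Q^2. Setting dATC/dQ = −2904/Q^2 − 42 + 6Q = 0 gives Q = 11 (since 6·11^3 − 42·11^2 = 2904).
min ATC = 2904/11 + 175 − 42·11 + 3·11^2 = ¥340. That is the break-even price.
For ¥28 ≤ P < ¥340 the firm produces at a loss; below ¥28 it shuts down.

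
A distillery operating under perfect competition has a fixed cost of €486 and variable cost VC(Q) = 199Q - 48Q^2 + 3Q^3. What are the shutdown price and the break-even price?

Shutdown price = min AVC. AVC = 199 - 48Q + 3Q^2, with vertex at Q = 8 and minimum €7.
ATC = 486/Q + 199 - 48Q + 3Q^2. Setting dATC/dQ = −486/Q^2 − 48 + 6Q = 0 gives Q = 9 (since 6·9^3 − 48·9^2 = 486).
min ATC = 486/9 + 199 − 48·9 + 3·9^2 = €64. That is the break-even price.
Between these two prices the firm operates at a loss; above €64 it earns a profit.

Shutdown price = €7; break-even price = €64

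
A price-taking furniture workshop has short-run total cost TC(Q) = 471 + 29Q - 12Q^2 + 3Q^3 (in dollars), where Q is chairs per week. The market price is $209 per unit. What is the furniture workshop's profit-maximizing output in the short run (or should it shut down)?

Produce at Q = 6

Variable cost is VC = 29Q - 12Q^2 + 3Q^3, so AVC = VC/Q = 29 - 12Q + 3Q^2 and MC = dTC/dQ = 29 - 24Q + 9Q^2.
The AVC parabola has its vertex at Q = 12/6 = 2, where AVC = 29 - 12·2 + 3·2^2 = $17.
Since P = $209 ≥ min AVC = $17, price covers variable cost and the firm should produce.
P = MC gives -180 - 24Q + 9Q^2 = 0, with roots -10/3 and 6. Take the larger (rising MC): Q* = 6.
Check: AVC at Q = 6 is $65 ≤ P, so revenue covers variable cost.
Profit = P·Q − TC = 209·6 − 861 = $393.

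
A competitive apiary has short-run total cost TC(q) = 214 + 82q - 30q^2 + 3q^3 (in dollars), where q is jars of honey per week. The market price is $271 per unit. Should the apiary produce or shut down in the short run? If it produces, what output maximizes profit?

Strip out fixed cost: VC = 82q - 30q^2 + 3q^3. Then AVC = 82 - 30q + 3q^2 and MC = 82 - 60q + 9q^2.
The AVC parabola has its vertex at q = 30/6 = 5, where AVC = 82 - 30·5 + 3·5^2 = $7.
P = $271 exceeds min AVC = $7, so the firm stays open.
P = MC gives -189 - 60q + 9q^2 = 0, with roots -7/3 and 9. Take the larger (rising MC): q* = 9.
Check: AVC at q = 9 is $55 ≤ P, so revenue covers variable cost.
Profit = P·q − TC = 271·9 − 709 = $1730.

Produce at q = 9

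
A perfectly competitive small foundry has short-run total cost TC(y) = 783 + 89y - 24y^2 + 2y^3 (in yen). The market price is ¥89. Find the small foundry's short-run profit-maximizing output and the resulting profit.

Profit = -¥271 at y = 8

AVC = 89 - 24y + 2y^2 has its minimum ¥17 at y = 6; price ¥89 clears that bar, so the firm operates.
With MC = 89 - 48y + 6y^2, P = MC on the upward-sloping part at y* = 8.
TR = 89·8 = 712. TC = 783 + 200 = 983. Profit = 712 − 983 = -¥271.
Shutting down would mean losing the fixed cost of ¥783, so operating at a loss of ¥271 is better by ¥512.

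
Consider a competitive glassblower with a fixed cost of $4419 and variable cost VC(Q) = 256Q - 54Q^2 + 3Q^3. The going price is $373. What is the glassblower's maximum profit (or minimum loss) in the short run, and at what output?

AVC = 256 - 54Q + 3Q^2; min AVC = $13 at Q = 9. Since P = $373 ≥ min AVC, the firm produces.
MC = 256 - 108Q + 9Q^2. Setting P = MC and taking the root on the rising branch gives Q* = 13.
TR = 373·13 = 4849. TC = 4419 + 793 = 5212. Profit = 4849 − 5212 = -$363.
Shutting down would mean losing the fixed cost of $4419, so operating at a loss of $363 is better by $4056.

Profit = -$363 at Q = 13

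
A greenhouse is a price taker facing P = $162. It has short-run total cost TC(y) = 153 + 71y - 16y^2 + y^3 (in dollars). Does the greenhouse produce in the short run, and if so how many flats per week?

Strip out fixed cost: VC = 71y - 16y^2 + y^3. Then AVC = 71 - 16y + y^2 and MC = 71 - 32y + 3y^2.
The AVC parabola has its vertex at y = 16/2 = 8, where AVC = 71 - 16·8 + 8^2 = $7.
Since P = $162 ≥ min AVC = $7, price covers variable cost and the firm should produce.
P = MC gives -91 - 32y + 3y^2 = 0, with roots -7/3 and 13. Take the larger (rising MC): y* = 13.
Check: AVC at y = 13 is $32 ≤ P, so revenue covers variable cost.
Profit = P·y − TC = 162·13 − 569 = $1537.

Produce at y = 13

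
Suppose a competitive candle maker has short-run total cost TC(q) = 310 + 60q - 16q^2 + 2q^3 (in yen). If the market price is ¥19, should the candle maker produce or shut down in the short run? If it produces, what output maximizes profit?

Strip out fixed cost: VC = 60q - 16q^2 + 2q^3. Then AVC = 60 - 16q + 2q^2 and MC = 60 - 32q + 6q^2.
AVC hits its minimum where MC = AVC, at q = 4, giving min AVC = 60 - 16·4 + 2·4^2 = ¥28.
P = ¥19 lies below min AVC = ¥28; no output level covers variable cost.
Shutting down limits the loss to fixed cost, ¥310.

Shut down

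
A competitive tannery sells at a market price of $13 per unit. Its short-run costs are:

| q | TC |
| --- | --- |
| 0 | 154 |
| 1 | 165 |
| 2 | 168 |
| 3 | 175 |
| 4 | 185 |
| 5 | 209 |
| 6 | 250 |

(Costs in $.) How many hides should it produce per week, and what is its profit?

q = 4; profit = -$133

Profit at each row (π = 13q − TC): q=0: -154; q=1: -152; q=2: -142; q=3: -136; q=4: -133; q=5: -144; q=6: -172.
Profit is maximized at q = 4. AVC there is 31/4 = $7.75 ≤ P, so producing beats shutting down (which would give -$154).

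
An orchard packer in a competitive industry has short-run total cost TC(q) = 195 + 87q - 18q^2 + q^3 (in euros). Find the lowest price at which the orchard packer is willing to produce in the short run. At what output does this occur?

€6 per unit, at q = 9

The firm shuts down when price falls below the minimum of average variable cost. AVC = VC/q = 87 - 18q + q^2.
dAVC/dq = -18 + 2q = 0 gives q = 9. min AVC = 87 - 18·9 + 9^2 = 6.
So the shutdown price is €6.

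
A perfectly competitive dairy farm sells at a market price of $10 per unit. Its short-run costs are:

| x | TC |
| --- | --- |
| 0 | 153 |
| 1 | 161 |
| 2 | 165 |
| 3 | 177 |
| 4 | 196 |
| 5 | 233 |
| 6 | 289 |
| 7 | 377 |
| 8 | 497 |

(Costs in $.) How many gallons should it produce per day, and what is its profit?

Tabulate TR − TC: x=0: -153; x=1: -151; x=2: -145; x=3: -147; x=4: -156; x=5: -183; x=6: -229; x=7: -307; x=8: -417.
Profit is maximized at x = 2. AVC there is 12/2 = $6 ≤ P, so producing beats shutting down (which would give -$153).

x = 2; profit = -$145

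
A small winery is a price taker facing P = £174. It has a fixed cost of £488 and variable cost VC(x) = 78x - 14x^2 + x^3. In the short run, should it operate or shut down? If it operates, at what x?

Produce at x = 12

Strip out fixed cost: VC = 78x - 14x^2 + x^3. Then AVC = 78 - 14x + x^2 and MC = 78 - 28x + 3x^2.
AVC is minimized where dAVC/dx = -14 + 2x = 0, at x = 7; min AVC = 78 - 14·7 + 7^2 = £29.
P = £174 exceeds min AVC = £29, so the firm stays open.
Set P = MC: 174 = 78 - 28x + 3x^2 → -96 - 28x + 3x^2 = 0. The roots are x = -8/3 and x = 12; the profit-maximizing output is on the rising part of MC, so x* = 12.
Check: AVC at x = 12 is £54 ≤ P, so revenue covers variable cost.
Profit = P·x − TC = 174·12 − 1136 = £952.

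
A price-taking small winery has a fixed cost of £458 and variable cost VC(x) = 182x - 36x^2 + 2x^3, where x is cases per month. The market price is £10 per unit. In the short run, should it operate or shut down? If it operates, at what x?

Shut down

From TC, MC = TC'(x) = 182 - 72x + 6x^2 and AVC = VC/x = 182 - 36x + 2x^2.
AVC hits its minimum where MC = AVC, at x = 9, giving min AVC = 182 - 36·9 + 2·9^2 = £20.
P = £10 lies below min AVC = £20; no output level covers variable cost.
The firm minimizes its loss by shutting down and losing only its fixed cost of £458.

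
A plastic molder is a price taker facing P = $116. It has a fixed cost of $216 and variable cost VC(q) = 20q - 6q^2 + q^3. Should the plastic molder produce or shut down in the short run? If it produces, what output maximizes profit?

Variable cost is VC = 20q - 6q^2 + q^3, so AVC = VC/q = 20 - 6q + q^2 and MC = dTC/dq = 20 - 12q + 3q^2.
AVC hits its minimum where MC = AVC, at q = 3, giving min AVC = 20 - 6·3 + 3^2 = $11.
Because $116 ≥ $11, revenue can cover variable cost; the firm operates.
Solving P = MC: -96 - 12q + 3q^2 = 0 ⇒ q = -4 or 8. On the upward-sloping branch, q* = 8.
Check: AVC at q = 8 is $36 ≤ P, so revenue covers variable cost.
Profit = P·q − TC = 116·8 − 504 = $424.

Produce at q = 8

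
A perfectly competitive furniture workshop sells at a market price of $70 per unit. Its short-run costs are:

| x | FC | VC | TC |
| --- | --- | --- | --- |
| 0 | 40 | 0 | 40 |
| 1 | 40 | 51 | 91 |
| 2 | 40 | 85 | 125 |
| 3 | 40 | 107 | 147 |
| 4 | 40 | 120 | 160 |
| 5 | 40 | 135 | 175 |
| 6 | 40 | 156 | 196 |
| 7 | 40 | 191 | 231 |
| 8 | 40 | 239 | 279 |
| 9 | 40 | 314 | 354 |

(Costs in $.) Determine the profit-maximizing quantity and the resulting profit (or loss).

x = 8; profit = $281

Tabulate TR − TC: x=0: -40; x=1: -21; x=2: 15; x=3: 63; x=4: 120; x=5: 175; x=6: 224; x=7: 259; x=8: 281; x=9: 276.
Profit is maximized at x = 8. AVC there is 239/8 = $29.88 ≤ P, so producing beats shutting down (which would give -$40).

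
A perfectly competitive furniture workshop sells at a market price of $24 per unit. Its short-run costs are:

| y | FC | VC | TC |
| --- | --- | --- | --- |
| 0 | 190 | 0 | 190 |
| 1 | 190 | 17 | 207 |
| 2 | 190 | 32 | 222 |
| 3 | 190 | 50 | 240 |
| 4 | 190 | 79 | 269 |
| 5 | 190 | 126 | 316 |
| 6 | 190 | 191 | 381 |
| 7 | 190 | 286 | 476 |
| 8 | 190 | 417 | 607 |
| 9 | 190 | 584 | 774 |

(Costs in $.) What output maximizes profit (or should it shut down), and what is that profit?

Tabulate TR − TC: y=0: -190; y=1: -183; y=2: -174; y=3: -168; y=4: -173; y=5: -196; y=6: -237; y=7: -308; y=8: -415; y=9: -558.
Profit is maximized at y = 3. AVC there is 50/3 = $16.67 ≤ P, so producing beats shutting down (which would give -$190).

y = 3; profit = -$168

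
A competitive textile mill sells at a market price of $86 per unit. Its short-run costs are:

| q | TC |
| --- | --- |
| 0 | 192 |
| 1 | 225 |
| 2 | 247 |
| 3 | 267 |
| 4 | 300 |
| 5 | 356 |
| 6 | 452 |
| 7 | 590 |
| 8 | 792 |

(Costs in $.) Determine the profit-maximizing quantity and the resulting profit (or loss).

Tabulate TR − TC: q=0: -192; q=1: -139; q=2: -75; q=3: -9; q=4: 44; q=5: 74; q=6: 64; q=7: 12; q=8: -104.
Profit is maximized at q = 5. AVC there is 164/5 = $32.80 ≤ P, so producing beats shutting down (which would give -$192).

q = 5; profit = $74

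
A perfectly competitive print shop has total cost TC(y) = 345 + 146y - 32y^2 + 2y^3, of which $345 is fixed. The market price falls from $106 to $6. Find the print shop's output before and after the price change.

Output falls from 10 to 0 (the firm shuts down)

AVC = 146 - 32y + 2y^2, minimized at y = 8 where min AVC = $18. MC = 146 - 64y + 6y^2.
At P = $106 ≥ min AVC, set P = MC on the rising branch: y = 10.
At P = $6 < min AVC = $18, price no longer covers variable cost at any output, so the firm shuts down: y = 0.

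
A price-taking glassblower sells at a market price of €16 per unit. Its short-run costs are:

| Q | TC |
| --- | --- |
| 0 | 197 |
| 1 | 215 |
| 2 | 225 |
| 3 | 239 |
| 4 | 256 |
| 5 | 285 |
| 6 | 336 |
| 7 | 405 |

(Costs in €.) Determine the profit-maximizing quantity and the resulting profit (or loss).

Q = 3; profit = -€191

Compute π = P·Q − TC at each output: Q=0: -197; Q=1: -199; Q=2: -193; Q=3: -191; Q=4: -192; Q=5: -205; Q=6: -240; Q=7: -293.
Profit is maximized at Q = 3. AVC there is 42/3 = €14 ≤ P, so producing beats shutting down (which would give -€197).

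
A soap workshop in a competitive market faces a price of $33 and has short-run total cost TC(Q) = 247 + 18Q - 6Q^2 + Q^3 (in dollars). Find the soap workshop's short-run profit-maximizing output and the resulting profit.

Profit = -$147 at Q = 5

AVC = 18 - 6Q + Q^2; min AVC = $9 at Q = 3. Since P = $33 ≥ min AVC, the firm produces.
With MC = 18 - 12Q + 3Q^2, P = MC on the upward-sloping part at Q* = 5.
TR = 33·5 = 165. TC = 247 + 65 = 312. Profit = 165 − 312 = -$147.
That loss of $147 beats the $247 the firm would lose by shutting down; producing recovers $100 of fixed cost.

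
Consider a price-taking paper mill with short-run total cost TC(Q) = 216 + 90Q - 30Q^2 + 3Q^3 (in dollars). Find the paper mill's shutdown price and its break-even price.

Shutdown price = min AVC. AVC = 90 - 30Q + 3Q^2, with vertex at Q = 5 and minimum $15.
ATC = 216/Q + 90 - 30Q + 3Q^2. Setting dATC/dQ = −216/Q^2 − 30 + 6Q = 0 gives Q = 6 (since 6·6^3 − 30·6^2 = 216).
min ATC = 216/6 + 90 − 30·6 + 3·6^2 = $54. That is the break-even price.
For $15 ≤ P < $54 the firm produces at a loss; below $15 it shuts down.

Shutdown price = $15; break-even price = $54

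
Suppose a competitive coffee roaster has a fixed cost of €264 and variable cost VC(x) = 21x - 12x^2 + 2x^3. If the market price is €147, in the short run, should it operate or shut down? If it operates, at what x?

Produce at x = 7

From TC, MC = TC'(x) = 21 - 24x + 6x^2 and AVC = VC/x = 21 - 12x + 2x^2.
AVC is minimized where dAVC/dx = -12 + 4x = 0, at x = 3; min AVC = 21 - 12·3 + 2·3^2 = €3.
Since P = €147 ≥ min AVC = €3, price covers variable cost and the firm should produce.
P = MC gives -126 - 24x + 6x^2 = 0, with roots -3 and 7. Take the larger (rising MC): x* = 7.
Check: AVC at x = 7 is €35 ≤ P, so revenue covers variable cost.
Profit = P·x − TC = 147·7 − 509 = €520.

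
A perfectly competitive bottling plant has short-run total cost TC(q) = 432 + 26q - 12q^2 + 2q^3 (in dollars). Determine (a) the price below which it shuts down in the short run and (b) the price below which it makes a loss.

AVC = 26 - 12q + 2q^2; minimized at q = 3, giving min AVC = $8. That is the shutdown price.
ATC = 432/q + 26 - 12q + 2q^2. Setting dATC/dq = −432/q^2 − 12 + 4q = 0 gives q = 6 (since 4·6^3 − 12·6^2 = 432).
min ATC = 432/6 + 26 − 12·6 + 2·6^2 = $98. That is the break-even price.
For $8 ≤ P < $98 the firm produces at a loss; below $8 it shuts down.

Shutdown price = $8; break-even price = $98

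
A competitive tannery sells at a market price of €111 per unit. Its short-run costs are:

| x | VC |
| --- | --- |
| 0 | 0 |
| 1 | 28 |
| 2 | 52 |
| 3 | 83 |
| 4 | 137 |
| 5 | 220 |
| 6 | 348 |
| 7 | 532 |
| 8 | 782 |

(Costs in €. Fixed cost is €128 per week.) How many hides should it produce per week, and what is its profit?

x = 5; profit = €207

Tabulate TR − TC: x=0: -128; x=1: -45; x=2: 42; x=3: 122; x=4: 179; x=5: 207; x=6: 190; x=7: 117; x=8: -22.
Profit is maximized at x = 5. AVC there is 220/5 = €44 ≤ P, so producing beats shutting down (which would give -€128).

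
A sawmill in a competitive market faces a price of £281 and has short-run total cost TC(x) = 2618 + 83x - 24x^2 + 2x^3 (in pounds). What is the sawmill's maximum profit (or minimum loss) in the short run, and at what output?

AVC = 83 - 24x + 2x^2 has its minimum £11 at x = 6; price £281 clears that bar, so the firm operates.
With MC = 83 - 48x + 6x^2, P = MC on the upward-sloping part at x* = 11.
TR = 281·11 = 3091. TC = 2618 + 671 = 3289. Profit = 3091 − 3289 = -£198.
Shutting down would mean losing the fixed cost of £2618, so operating at a loss of £198 is better by £2420.

Profit = -£198 at x = 11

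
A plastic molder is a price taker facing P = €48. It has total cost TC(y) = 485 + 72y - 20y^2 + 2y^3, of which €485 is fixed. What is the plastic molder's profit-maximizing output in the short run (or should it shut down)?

Produce at y = 6

Variable cost is VC = 72y - 20y^2 + 2y^3, so AVC = VC/y = 72 - 20y + 2y^2 and MC = dTC/dy = 72 - 40y + 6y^2.
AVC is minimized where dAVC/dy = -20 + 4y = 0, at y = 5; min AVC = 72 - 20·5 + 2·5^2 = €22.
P = €48 exceeds min AVC = €22, so the firm stays open.
P = MC gives 24 - 40y + 6y^2 = 0, with roots 2/3 and 6. Take the larger (rising MC): y* = 6.
Check: AVC at y = 6 is €24 ≤ P, so revenue covers variable cost.
Profit = P·y − TC = 48·6 − 629 = -€341, a loss, but smaller than the €485 fixed cost the firm would lose by shutting down.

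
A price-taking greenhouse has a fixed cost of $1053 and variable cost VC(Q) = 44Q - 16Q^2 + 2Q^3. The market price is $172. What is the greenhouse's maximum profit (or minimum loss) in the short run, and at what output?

AVC = 44 - 16Q + 2Q^2; min AVC = $12 at Q = 4. Since P = $172 ≥ min AVC, the firm produces.
With MC = 44 - 32Q + 6Q^2, P = MC on the upward-sloping part at Q* = 8.
TR = 172·8 = 1376. TC = 1053 + 352 = 1405. Profit = 1376 − 1405 = -$29.
By producing, the firm covers all variable cost plus $1024 of fixed cost; shutting down would lose the full $1053.

Profit = -$29 at Q = 8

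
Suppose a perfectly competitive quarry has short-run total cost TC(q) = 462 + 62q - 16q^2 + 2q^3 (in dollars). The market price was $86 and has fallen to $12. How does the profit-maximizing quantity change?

AVC = 62 - 16q + 2q^2, minimized at q = 4 where min AVC = $30. MC = 62 - 32q + 6q^2.
With P = $86 above the shutdown price, P = MC gives q = 6.
At P = $12 < min AVC = $30, price no longer covers variable cost at any output, so the firm shuts down: q = 0.

Output falls from 6 to 0 (the firm shuts down)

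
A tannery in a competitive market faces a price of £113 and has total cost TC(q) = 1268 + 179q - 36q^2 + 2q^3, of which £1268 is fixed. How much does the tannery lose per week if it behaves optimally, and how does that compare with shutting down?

Profit = -£300 at q = 11

AVC = 179 - 36q + 2q^2; min AVC = £17 at q = 9. Since P = £113 ≥ min AVC, the firm produces.
With MC = 179 - 72q + 6q^2, P = MC on the upward-sloping part at q* = 11.
TR = 113·11 = 1243. TC = 1268 + 275 = 1543. Profit = 1243 − 1543 = -£300.
By producing, the firm covers all variable cost plus £968 of fixed cost; shutting down would lose the full £1268.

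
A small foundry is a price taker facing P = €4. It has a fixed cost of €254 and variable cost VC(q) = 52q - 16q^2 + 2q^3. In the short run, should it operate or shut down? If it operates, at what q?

Shut down

From TC, MC = TC'(q) = 52 - 32q + 6q^2 and AVC = VC/q = 52 - 16q + 2q^2.
The AVC parabola has its vertex at q = 16/4 = 4, where AVC = 52 - 16·4 + 2·4^2 = €20.
Since P = €4 < min AVC = €20, price fails to cover variable cost at any output.
Best response: produce nothing and absorb the €254 fixed cost.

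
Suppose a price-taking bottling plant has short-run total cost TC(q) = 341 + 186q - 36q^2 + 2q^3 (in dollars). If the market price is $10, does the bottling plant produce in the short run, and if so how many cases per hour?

Strip out fixed cost: VC = 186q - 36q^2 + 2q^3. Then AVC = 186 - 36q + 2q^2 and MC = 186 - 72q + 6q^2.
AVC hits its minimum where MC = AVC, at q = 9, giving min AVC = 186 - 36·9 + 2·9^2 = $24.
Since P = $10 < min AVC = $24, price fails to cover variable cost at any output.
Shutting down limits the loss to fixed cost, $341.

Shut down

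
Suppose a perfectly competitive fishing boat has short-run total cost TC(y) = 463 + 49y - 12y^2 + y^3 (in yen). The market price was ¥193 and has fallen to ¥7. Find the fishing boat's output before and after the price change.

MC = 49 - 24y + 3y^2; the shutdown threshold is min AVC = ¥13 (at y = 6).
With P = ¥193 above the shutdown price, P = MC gives y = 12.
At P = ¥7 < min AVC = ¥13, price no longer covers variable cost at any output, so the firm shuts down: y = 0.

Output falls from 12 to 0 (the firm shuts down)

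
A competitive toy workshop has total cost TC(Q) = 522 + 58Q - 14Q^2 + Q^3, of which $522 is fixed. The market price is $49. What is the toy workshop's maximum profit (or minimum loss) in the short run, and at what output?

AVC = 58 - 14Q + Q^2; min AVC = $9 at Q = 7. Since P = $49 ≥ min AVC, the firm produces.
With MC = 58 - 28Q + 3Q^2, P = MC on the upward-sloping part at Q* = 9.
TR = 49·9 = 441. TC = 522 + 117 = 639. Profit = 441 − 639 = -$198.
By producing, the firm covers all variable cost plus $324 of fixed cost; shutting down would lose the full $522.

Profit = -$198 at Q = 9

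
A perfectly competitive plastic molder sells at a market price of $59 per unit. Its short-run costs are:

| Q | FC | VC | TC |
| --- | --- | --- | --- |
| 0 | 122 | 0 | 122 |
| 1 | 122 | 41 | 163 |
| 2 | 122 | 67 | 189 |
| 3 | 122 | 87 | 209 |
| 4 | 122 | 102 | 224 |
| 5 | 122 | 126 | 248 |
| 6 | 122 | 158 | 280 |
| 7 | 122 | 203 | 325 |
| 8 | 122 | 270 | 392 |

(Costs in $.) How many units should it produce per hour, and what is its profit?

Profit at each row (π = 59Q − TC): Q=0: -122; Q=1: -104; Q=2: -71; Q=3: -32; Q=4: 12; Q=5: 47; Q=6: 74; Q=7: 88; Q=8: 80.
Profit is maximized at Q = 7. AVC there is 203/7 = $29 ≤ P, so producing beats shutting down (which would give -$122).

Q = 7; profit = $88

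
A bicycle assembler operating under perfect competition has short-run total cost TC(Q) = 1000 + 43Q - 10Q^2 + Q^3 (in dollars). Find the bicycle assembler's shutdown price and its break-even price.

Shutdown price = $18; break-even price = $143

AVC = 43 - 10Q + Q^2; minimized at Q = 5, giving min AVC = $18. That is the shutdown price.
ATC = 1000/Q + 43 - 10Q + Q^2. Setting dATC/dQ = −1000/Q^2 − 10 + 2Q = 0 gives Q = 10 (since 2·10^3 − 10·10^2 = 1000).
min ATC = 1000/10 + 43 − 10·10 + 10^2 = $143. That is the break-even price.
Between these two prices the firm operates at a loss; above $143 it earns a profit.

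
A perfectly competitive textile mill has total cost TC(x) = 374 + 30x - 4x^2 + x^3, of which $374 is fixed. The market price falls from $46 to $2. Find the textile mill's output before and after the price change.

AVC = 30 - 4x + x^2, minimized at x = 2 where min AVC = $26. MC = 30 - 8x + 3x^2.
With P = $46 above the shutdown price, P = MC gives x = 4.
At P = $2 < min AVC = $26, price no longer covers variable cost at any output, so the firm shuts down: x = 0.

Output falls from 4 to 0 (the firm shuts down)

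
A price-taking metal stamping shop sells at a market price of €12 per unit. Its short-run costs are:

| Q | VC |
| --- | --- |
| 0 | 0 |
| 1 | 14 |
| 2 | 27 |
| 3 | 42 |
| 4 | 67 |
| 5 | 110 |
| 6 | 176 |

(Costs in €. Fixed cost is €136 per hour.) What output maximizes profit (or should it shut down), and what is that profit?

Compute π = P·Q − TC at each output: Q=0: -136; Q=1: -138; Q=2: -139; Q=3: -142; Q=4: -155; Q=5: -186; Q=6: -240.
Profit is highest at Q = 0. Equivalently, the lowest AVC in the table is 27/2 ≈ €13.50 at Q = 2, and P = €12 falls below it — price never covers variable cost, so the firm shuts down and loses only its fixed cost.

Q = 0 (shut down); profit = -€136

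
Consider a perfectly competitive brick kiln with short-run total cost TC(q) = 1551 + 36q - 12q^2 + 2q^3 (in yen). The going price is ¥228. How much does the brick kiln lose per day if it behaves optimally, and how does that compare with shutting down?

Profit = -¥271 at q = 8

AVC = 36 - 12q + 2q^2 has its minimum ¥18 at q = 3; price ¥228 clears that bar, so the firm operates.
MC = 36 - 24q + 6q^2. Setting P = MC and taking the root on the rising branch gives q* = 8.
TR = 228·8 = 1824. TC = 1551 + 544 = 2095. Profit = 1824 − 2095 = -¥271.
Shutting down would mean losing the fixed cost of ¥1551, so operating at a loss of ¥271 is better by ¥1280.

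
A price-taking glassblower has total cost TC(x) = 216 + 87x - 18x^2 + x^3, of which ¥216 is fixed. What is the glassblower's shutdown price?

Short-run supply begins at min AVC. From VC = 87x - 18x^2 + x^3, AVC = 87 - 18x + x^2.
At the minimum of AVC, MC = AVC. MC = 87 - 36x + 3x^2; setting MC = AVC gives 2x^2 - 18x = 0, so x = 9. min AVC = 6.
For P < ¥6 the firm produces nothing.

¥6 per unit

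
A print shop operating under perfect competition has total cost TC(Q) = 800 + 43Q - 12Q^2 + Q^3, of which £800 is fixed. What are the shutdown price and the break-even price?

AVC = 43 - 12Q + Q^2; minimized at Q = 6, giving min AVC = £7. That is the shutdown price.
ATC = 800/Q + 43 - 12Q + Q^2. Setting dATC/dQ = −800/Q^2 − 12 + 2Q = 0 gives Q = 10 (since 2·10^3 − 12·10^2 = 800).
min ATC = 800/10 + 43 − 12·10 + 10^2 = £103. That is the break-even price.
For £7 ≤ P < £103 the firm produces at a loss; below £7 it shuts down.

Shutdown price = £7; break-even price = £103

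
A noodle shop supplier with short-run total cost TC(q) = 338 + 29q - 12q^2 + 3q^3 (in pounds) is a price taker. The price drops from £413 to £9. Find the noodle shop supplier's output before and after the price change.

Output falls from 8 to 0 (the firm shuts down)

MC = 29 - 24q + 9q^2; the shutdown threshold is min AVC = £17 (at q = 2).
At P = £413 ≥ min AVC, set P = MC on the rising branch: q = 8.
At P = £9 < min AVC = £17, price no longer covers variable cost at any output, so the firm shuts down: q = 0.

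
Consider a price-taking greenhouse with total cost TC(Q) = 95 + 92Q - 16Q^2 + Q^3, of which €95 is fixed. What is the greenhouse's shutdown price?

€28 per unit

The firm shuts down when price falls below the minimum of average variable cost. AVC = VC/Q = 92 - 16Q + Q^2.
dAVC/dQ = -16 + 2Q = 0 gives Q = 8. min AVC = 92 - 16·8 + 8^2 = 28.
The firm shuts down for any P below €28.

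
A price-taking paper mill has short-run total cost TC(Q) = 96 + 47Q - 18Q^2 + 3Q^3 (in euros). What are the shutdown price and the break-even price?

Shutdown price = min AVC. AVC = 47 - 18Q + 3Q^2, with vertex at Q = 3 and minimum €20.
ATC = 96/Q + 47 - 18Q + 3Q^2. Setting dATC/dQ = −96/Q^2 − 18 + 6Q = 0 gives Q = 4 (since 6·4^3 − 18·4^2 = 96).
min ATC = 96/4 + 47 − 18·4 + 3·4^2 = €47. That is the break-even price.
For €20 ≤ P < €47 the firm produces at a loss; below €20 it shuts down.

Shutdown price = €20; break-even price = €47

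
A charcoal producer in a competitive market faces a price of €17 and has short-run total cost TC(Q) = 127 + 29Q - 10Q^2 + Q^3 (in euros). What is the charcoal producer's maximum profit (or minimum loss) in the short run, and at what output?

Profit = -€55 at Q = 6

AVC = 29 - 10Q + Q^2; min AVC = €4 at Q = 5. Since P = €17 ≥ min AVC, the firm produces.
With MC = 29 - 20Q + 3Q^2, P = MC on the upward-sloping part at Q* = 6.
TR = 17·6 = 102. TC = 127 + 30 = 157. Profit = 102 − 157 = -€55.
Shutting down would mean losing the fixed cost of €127, so operating at a loss of €55 is better by €72.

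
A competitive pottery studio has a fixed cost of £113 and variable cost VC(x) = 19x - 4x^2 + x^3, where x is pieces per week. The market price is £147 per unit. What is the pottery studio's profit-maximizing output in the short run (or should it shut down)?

Variable cost is VC = 19x - 4x^2 + x^3, so AVC = VC/x = 19 - 4x + x^2 and MC = dTC/dx = 19 - 8x + 3x^2.
AVC hits its minimum where MC = AVC, at x = 2, giving min AVC = 19 - 4·2 + 2^2 = £15.
P = £147 exceeds min AVC = £15, so the firm stays open.
Solving P = MC: -128 - 8x + 3x^2 = 0 ⇒ x = -16/3 or 8. On the upward-sloping branch, x* = 8.
Check: AVC at x = 8 is £51 ≤ P, so revenue covers variable cost.
Profit = P·x − TC = 147·8 − 521 = £655.

Produce at x = 8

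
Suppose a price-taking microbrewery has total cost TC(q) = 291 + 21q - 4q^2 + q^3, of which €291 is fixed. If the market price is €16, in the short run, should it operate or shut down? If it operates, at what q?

Shut down

From TC, MC = TC'(q) = 21 - 8q + 3q^2 and AVC = VC/q = 21 - 4q + q^2.
The AVC parabola has its vertex at q = 4/2 = 2, where AVC = 21 - 4·2 + 2^2 = €17.
Since P = €16 < min AVC = €17, price fails to cover variable cost at any output.
The firm minimizes its loss by shutting down and losing only its fixed cost of €291.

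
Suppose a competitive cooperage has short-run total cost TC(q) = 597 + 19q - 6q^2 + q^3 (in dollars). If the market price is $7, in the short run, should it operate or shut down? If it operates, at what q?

Shut down

Strip out fixed cost: VC = 19q - 6q^2 + q^3. Then AVC = 19 - 6q + q^2 and MC = 19 - 12q + 3q^2.
AVC is minimized where dAVC/dq = -6 + 2q = 0, at q = 3; min AVC = 19 - 6·3 + 3^2 = $10.
Since P = $7 < min AVC = $10, price fails to cover variable cost at any output.
Best response: produce nothing and absorb the $597 fixed cost.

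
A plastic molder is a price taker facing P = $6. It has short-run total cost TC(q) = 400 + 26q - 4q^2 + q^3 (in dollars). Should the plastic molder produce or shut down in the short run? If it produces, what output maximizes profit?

Variable cost is VC = 26q - 4q^2 + q^3, so AVC = VC/q = 26 - 4q + q^2 and MC = dTC/dq = 26 - 8q + 3q^2.
AVC is minimized where dAVC/dq = -4 + 2q = 0, at q = 2; min AVC = 26 - 4·2 + 2^2 = $22.
P = $6 lies below min AVC = $22; no output level covers variable cost.
Best response: produce nothing and absorb the $400 fixed cost.

Shut down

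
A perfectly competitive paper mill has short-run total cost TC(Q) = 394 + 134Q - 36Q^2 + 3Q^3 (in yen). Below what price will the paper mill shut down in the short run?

¥26 per unit

The shutdown price is the minimum of AVC. VC = 134Q - 36Q^2 + 3Q^3, so AVC = 134 - 36Q + 3Q^2.
At the minimum of AVC, MC = AVC. MC = 134 - 72Q + 9Q^2; setting MC = AVC gives 6Q^2 - 36Q = 0, so Q = 6. min AVC = 26.
For P < ¥26 the firm produces nothing.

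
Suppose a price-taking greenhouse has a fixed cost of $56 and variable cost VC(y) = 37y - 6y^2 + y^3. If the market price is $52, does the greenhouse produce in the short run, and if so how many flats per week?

Produce at y = 5

From TC, MC = TC'(y) = 37 - 12y + 3y^2 and AVC = VC/y = 37 - 6y + y^2.
The AVC parabola has its vertex at y = 6/2 = 3, where AVC = 37 - 6·3 + 3^2 = $28.
Because $52 ≥ $28, revenue can cover variable cost; the firm operates.
Solving P = MC: -15 - 12y + 3y^2 = 0 ⇒ y = -1 or 5. On the upward-sloping branch, y* = 5.
Check: AVC at y = 5 is $32 ≤ P, so revenue covers variable cost.
Profit = P·y − TC = 52·5 − 216 = $44.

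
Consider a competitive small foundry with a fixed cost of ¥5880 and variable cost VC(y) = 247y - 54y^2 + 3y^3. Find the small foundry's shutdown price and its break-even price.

Shutdown price = ¥4; break-even price = ¥499

Shutdown price = min AVC. AVC = 247 - 54y + 3y^2, with vertex at y = 9 and minimum ¥4.
ATC = 5880/y + 247 - 54y + 3y^2. Setting dATC/dy = −5880/y^2 − 54 + 6y = 0 gives y = 14 (since 6·14^3 − 54·14^2 = 5880).
min ATC = 5880/14 + 247 − 54·14 + 3·14^2 = ¥499. That is the break-even price.
For ¥4 ≤ P < ¥499 the firm produces at a loss; below ¥4 it shuts down.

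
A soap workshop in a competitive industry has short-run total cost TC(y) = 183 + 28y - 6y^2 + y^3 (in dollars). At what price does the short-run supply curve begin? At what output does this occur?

The firm shuts down when price falls below the minimum of average variable cost. AVC = VC/y = 28 - 6y + y^2.
At the minimum of AVC, MC = AVC. MC = 28 - 12y + 3y^2; setting MC = AVC gives 2y^2 - 6y = 0, so y = 3. min AVC = 19.
The firm shuts down for any P below $19.

$19 per unit, at y = 3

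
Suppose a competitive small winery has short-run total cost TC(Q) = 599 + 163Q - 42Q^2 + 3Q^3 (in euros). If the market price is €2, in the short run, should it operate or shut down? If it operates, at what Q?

Strip out fixed cost: VC = 163Q - 42Q^2 + 3Q^3. Then AVC = 163 - 42Q + 3Q^2 and MC = 163 - 84Q + 9Q^2.
AVC hits its minimum where MC = AVC, at Q = 7, giving min AVC = 163 - 42·7 + 3·7^2 = €16.
Since P = €2 < min AVC = €16, price fails to cover variable cost at any output.
Shutting down limits the loss to fixed cost, €599.

Shut down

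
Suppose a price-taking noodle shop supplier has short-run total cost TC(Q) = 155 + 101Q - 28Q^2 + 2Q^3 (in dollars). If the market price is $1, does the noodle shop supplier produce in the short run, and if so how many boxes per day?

Shut down

From TC, MC = TC'(Q) = 101 - 56Q + 6Q^2 and AVC = VC/Q = 101 - 28Q + 2Q^2.
AVC is minimized where dAVC/dQ = -28 + 4Q = 0, at Q = 7; min AVC = 101 - 28·7 + 2·7^2 = $3.
P = $1 lies below min AVC = $3; no output level covers variable cost.
Best response: produce nothing and absorb the $155 fixed cost.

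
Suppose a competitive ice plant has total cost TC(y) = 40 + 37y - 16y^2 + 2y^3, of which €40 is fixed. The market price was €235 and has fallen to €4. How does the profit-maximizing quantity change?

AVC = 37 - 16y + 2y^2, minimized at y = 4 where min AVC = €5. MC = 37 - 32y + 6y^2.
At P = €235 ≥ min AVC, set P = MC on the rising branch: y = 9.
At P = €4 < min AVC = €5, price no longer covers variable cost at any output, so the firm shuts down: y = 0.

Output falls from 9 to 0 (the firm shuts down)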